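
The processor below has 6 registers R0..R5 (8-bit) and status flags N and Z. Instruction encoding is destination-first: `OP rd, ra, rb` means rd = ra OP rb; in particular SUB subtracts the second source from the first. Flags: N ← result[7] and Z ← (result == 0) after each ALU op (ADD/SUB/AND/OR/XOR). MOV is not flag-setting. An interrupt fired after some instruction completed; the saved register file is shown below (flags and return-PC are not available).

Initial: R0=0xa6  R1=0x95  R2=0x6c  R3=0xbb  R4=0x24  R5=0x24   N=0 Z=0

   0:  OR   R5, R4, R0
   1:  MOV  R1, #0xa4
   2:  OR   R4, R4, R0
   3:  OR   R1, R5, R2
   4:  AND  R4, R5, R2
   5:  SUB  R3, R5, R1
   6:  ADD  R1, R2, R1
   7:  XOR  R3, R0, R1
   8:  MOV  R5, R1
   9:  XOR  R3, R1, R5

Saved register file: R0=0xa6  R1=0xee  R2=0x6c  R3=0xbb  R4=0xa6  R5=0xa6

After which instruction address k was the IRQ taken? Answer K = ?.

K = 3

after  0: R0=0xa6 R1=0x95 R2=0x6c R3=0xbb R4=0x24 R5=0xa6  N=1 Z=0
after  1: R0=0xa6 R1=0xa4 R2=0x6c R3=0xbb R4=0x24 R5=0xa6  N=1 Z=0
after  2: R0=0xa6 R1=0xa4 R2=0x6c R3=0xbb R4=0xa6 R5=0xa6  N=1 Z=0
after  3: R0=0xa6 R1=0xee R2=0x6c R3=0xbb R4=0xa6 R5=0xa6  N=1 Z=0
-- IRQ taken; context saved, return-PC = 4 --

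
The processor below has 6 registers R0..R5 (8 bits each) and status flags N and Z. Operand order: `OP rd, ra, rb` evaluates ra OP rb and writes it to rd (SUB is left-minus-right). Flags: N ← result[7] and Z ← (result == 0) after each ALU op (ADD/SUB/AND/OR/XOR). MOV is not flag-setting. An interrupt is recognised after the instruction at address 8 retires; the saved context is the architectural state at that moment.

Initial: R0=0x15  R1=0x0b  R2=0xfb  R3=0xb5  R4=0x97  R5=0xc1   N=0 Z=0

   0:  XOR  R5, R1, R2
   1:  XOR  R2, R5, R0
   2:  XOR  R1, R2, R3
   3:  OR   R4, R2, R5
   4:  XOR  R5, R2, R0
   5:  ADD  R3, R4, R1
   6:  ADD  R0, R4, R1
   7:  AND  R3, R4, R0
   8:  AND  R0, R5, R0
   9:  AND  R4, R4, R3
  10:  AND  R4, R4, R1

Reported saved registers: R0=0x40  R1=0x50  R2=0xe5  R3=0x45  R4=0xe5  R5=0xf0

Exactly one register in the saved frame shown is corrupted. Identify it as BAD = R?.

BAD = R4

after  0: R0=0x15 R1=0x0b R2=0xfb R3=0xb5 R4=0x97 R5=0xf0  N=1 Z=0
after  1: R0=0x15 R1=0x0b R2=0xe5 R3=0xb5 R4=0x97 R5=0xf0  N=1 Z=0
after  2: R0=0x15 R1=0x50 R2=0xe5 R3=0xb5 R4=0x97 R5=0xf0  N=0 Z=0
after  3: R0=0x15 R1=0x50 R2=0xe5 R3=0xb5 R4=0xf5 R5=0xf0  N=1 Z=0
after  4: R0=0x15 R1=0x50 R2=0xe5 R3=0xb5 R4=0xf5 R5=0xf0  N=1 Z=0
after  5: R0=0x15 R1=0x50 R2=0xe5 R3=0x45 R4=0xf5 R5=0xf0  N=0 Z=0
after  6: R0=0x45 R1=0x50 R2=0xe5 R3=0x45 R4=0xf5 R5=0xf0  N=0 Z=0
after  7: R0=0x45 R1=0x50 R2=0xe5 R3=0x45 R4=0xf5 R5=0xf0  N=0 Z=0
after  8: R0=0x40 R1=0x50 R2=0xe5 R3=0x45 R4=0xf5 R5=0xf0  N=0 Z=0
-- IRQ taken; context saved, return-PC = 9 --
mismatch: R4: reported 0xe5 vs actual 0xf5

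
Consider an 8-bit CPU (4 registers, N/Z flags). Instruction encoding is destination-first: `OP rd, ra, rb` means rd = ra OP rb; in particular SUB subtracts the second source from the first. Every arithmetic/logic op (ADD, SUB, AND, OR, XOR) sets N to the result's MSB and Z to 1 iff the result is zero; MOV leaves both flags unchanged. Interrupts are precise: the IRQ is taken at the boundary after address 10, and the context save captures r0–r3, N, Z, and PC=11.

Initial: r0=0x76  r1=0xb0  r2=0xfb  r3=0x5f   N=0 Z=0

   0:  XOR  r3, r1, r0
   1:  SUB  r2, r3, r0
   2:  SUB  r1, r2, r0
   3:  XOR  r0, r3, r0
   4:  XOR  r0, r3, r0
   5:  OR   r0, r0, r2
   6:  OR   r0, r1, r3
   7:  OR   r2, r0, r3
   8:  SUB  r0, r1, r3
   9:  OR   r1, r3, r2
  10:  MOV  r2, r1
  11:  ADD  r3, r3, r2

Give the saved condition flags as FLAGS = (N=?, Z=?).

after  0: r0=0x76 r1=0xb0 r2=0xfb r3=0xc6  N=1 Z=0
after  1: r0=0x76 r1=0xb0 r2=0x50 r3=0xc6  N=0 Z=0
after  2: r0=0x76 r1=0xda r2=0x50 r3=0xc6  N=1 Z=0
after  3: r0=0xb0 r1=0xda r2=0x50 r3=0xc6  N=1 Z=0
after  4: r0=0x76 r1=0xda r2=0x50 r3=0xc6  N=0 Z=0
after  5: r0=0x76 r1=0xda r2=0x50 r3=0xc6  N=0 Z=0
after  6: r0=0xde r1=0xda r2=0x50 r3=0xc6  N=1 Z=0
after  7: r0=0xde r1=0xda r2=0xde r3=0xc6  N=1 Z=0
after  8: r0=0x14 r1=0xda r2=0xde r3=0xc6  N=0 Z=0
after  9: r0=0x14 r1=0xde r2=0xde r3=0xc6  N=1 Z=0
after 10: r0=0x14 r1=0xde r2=0xde r3=0xc6  N=1 Z=0
-- IRQ taken; context saved, return-PC = 11 --

FLAGS = (N=1, Z=0)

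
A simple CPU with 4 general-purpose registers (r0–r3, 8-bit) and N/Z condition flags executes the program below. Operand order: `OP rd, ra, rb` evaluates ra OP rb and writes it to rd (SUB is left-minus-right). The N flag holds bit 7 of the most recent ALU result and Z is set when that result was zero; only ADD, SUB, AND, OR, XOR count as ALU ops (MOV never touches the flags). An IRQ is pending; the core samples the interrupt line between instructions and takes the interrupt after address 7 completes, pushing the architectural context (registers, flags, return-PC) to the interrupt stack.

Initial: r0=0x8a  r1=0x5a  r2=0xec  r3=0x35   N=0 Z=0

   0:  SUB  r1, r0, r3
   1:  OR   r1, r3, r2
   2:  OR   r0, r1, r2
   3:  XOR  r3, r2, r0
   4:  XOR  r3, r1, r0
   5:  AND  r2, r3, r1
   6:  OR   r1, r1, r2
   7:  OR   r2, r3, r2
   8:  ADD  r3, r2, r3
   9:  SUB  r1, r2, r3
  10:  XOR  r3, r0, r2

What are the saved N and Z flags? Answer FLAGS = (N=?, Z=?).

FLAGS = (N=0, Z=1)

after  0: r0=0x8a r1=0x55 r2=0xec r3=0x35  N=0 Z=0
after  1: r0=0x8a r1=0xfd r2=0xec r3=0x35  N=1 Z=0
after  2: r0=0xfd r1=0xfd r2=0xec r3=0x35  N=1 Z=0
after  3: r0=0xfd r1=0xfd r2=0xec r3=0x11  N=0 Z=0
after  4: r0=0xfd r1=0xfd r2=0xec r3=0x00  N=0 Z=1
after  5: r0=0xfd r1=0xfd r2=0x00 r3=0x00  N=0 Z=1
after  6: r0=0xfd r1=0xfd r2=0x00 r3=0x00  N=1 Z=0
after  7: r0=0xfd r1=0xfd r2=0x00 r3=0x00  N=0 Z=1
-- IRQ taken; context saved, return-PC = 8 --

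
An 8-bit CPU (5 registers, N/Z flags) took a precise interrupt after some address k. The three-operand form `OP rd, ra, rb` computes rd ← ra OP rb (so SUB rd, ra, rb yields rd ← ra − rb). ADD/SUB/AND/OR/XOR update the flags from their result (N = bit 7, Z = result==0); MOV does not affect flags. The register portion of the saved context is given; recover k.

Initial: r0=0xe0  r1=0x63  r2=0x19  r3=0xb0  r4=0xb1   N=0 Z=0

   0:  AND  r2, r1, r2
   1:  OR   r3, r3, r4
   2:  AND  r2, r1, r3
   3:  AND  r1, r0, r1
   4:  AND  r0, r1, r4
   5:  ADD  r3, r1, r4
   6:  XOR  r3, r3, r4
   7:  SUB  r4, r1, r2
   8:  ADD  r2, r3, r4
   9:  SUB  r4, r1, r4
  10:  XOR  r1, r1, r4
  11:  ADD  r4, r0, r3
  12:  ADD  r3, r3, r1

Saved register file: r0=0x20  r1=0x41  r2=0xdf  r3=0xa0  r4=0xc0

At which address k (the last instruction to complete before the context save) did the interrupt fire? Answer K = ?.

after  0: r0=0xe0 r1=0x63 r2=0x01 r3=0xb0 r4=0xb1  N=0 Z=0
after  1: r0=0xe0 r1=0x63 r2=0x01 r3=0xb1 r4=0xb1  N=1 Z=0
after  2: r0=0xe0 r1=0x63 r2=0x21 r3=0xb1 r4=0xb1  N=0 Z=0
after  3: r0=0xe0 r1=0x60 r2=0x21 r3=0xb1 r4=0xb1  N=0 Z=0
after  4: r0=0x20 r1=0x60 r2=0x21 r3=0xb1 r4=0xb1  N=0 Z=0
after  5: r0=0x20 r1=0x60 r2=0x21 r3=0x11 r4=0xb1  N=0 Z=0
after  6: r0=0x20 r1=0x60 r2=0x21 r3=0xa0 r4=0xb1  N=1 Z=0
after  7: r0=0x20 r1=0x60 r2=0x21 r3=0xa0 r4=0x3f  N=0 Z=0
after  8: r0=0x20 r1=0x60 r2=0xdf r3=0xa0 r4=0x3f  N=1 Z=0
after  9: r0=0x20 r1=0x60 r2=0xdf r3=0xa0 r4=0x21  N=0 Z=0
after 10: r0=0x20 r1=0x41 r2=0xdf r3=0xa0 r4=0x21  N=0 Z=0
after 11: r0=0x20 r1=0x41 r2=0xdf r3=0xa0 r4=0xc0  N=1 Z=0
-- IRQ taken; context saved, return-PC = 12 --

K = 11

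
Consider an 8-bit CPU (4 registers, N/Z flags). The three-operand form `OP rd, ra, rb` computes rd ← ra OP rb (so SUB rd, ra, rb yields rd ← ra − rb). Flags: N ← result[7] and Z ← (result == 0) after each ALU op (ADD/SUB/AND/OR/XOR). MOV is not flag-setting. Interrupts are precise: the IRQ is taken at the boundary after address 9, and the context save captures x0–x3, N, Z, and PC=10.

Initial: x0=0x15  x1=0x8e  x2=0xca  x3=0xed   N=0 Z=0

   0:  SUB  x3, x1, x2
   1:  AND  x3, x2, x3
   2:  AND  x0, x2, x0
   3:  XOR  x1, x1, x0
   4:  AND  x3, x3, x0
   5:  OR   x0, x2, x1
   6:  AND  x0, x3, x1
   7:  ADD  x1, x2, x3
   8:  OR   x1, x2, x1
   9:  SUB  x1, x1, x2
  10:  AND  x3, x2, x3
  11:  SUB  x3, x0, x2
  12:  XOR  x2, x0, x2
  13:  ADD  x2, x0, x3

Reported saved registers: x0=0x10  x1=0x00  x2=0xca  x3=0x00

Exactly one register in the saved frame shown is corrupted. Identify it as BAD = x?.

BAD = x0

after  0: x0=0x15 x1=0x8e x2=0xca x3=0xc4  N=1 Z=0
after  1: x0=0x15 x1=0x8e x2=0xca x3=0xc0  N=1 Z=0
after  2: x0=0x00 x1=0x8e x2=0xca x3=0xc0  N=0 Z=1
after  3: x0=0x00 x1=0x8e x2=0xca x3=0xc0  N=1 Z=0
after  4: x0=0x00 x1=0x8e x2=0xca x3=0x00  N=0 Z=1
after  5: x0=0xce x1=0x8e x2=0xca x3=0x00  N=1 Z=0
after  6: x0=0x00 x1=0x8e x2=0xca x3=0x00  N=0 Z=1
after  7: x0=0x00 x1=0xca x2=0xca x3=0x00  N=1 Z=0
after  8: x0=0x00 x1=0xca x2=0xca x3=0x00  N=1 Z=0
after  9: x0=0x00 x1=0x00 x2=0xca x3=0x00  N=0 Z=1
-- IRQ taken; context saved, return-PC = 10 --
mismatch: x0: reported 0x10 vs actual 0x00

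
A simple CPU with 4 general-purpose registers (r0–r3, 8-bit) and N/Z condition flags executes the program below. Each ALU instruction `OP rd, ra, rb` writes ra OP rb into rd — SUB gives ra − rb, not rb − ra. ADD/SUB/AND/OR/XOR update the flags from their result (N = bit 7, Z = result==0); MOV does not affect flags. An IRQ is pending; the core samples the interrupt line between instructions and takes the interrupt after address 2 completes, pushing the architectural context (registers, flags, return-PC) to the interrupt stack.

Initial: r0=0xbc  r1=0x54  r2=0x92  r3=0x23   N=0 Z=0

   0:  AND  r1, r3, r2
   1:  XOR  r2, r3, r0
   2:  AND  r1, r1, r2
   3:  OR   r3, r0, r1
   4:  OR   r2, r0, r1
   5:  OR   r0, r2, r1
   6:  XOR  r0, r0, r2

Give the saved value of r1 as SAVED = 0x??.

after  0: r0=0xbc r1=0x02 r2=0x92 r3=0x23  N=0 Z=0
after  1: r0=0xbc r1=0x02 r2=0x9f r3=0x23  N=1 Z=0
after  2: r0=0xbc r1=0x02 r2=0x9f r3=0x23  N=0 Z=0
-- IRQ taken; context saved, return-PC = 3 --

SAVED = 0x02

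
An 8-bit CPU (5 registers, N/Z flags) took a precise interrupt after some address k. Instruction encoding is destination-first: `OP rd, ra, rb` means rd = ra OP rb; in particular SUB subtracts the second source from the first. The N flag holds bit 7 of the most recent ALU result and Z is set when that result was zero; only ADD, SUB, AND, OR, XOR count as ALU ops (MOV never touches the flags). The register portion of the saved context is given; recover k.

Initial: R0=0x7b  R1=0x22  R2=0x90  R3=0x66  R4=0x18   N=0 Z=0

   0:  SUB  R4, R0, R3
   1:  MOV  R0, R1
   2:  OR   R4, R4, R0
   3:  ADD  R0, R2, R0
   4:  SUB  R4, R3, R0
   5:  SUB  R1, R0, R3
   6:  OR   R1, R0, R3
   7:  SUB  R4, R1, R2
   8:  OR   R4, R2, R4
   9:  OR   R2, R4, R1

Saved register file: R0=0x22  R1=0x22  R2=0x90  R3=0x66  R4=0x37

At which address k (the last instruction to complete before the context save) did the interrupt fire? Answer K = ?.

K = 2

after  0: R0=0x7b R1=0x22 R2=0x90 R3=0x66 R4=0x15  N=0 Z=0
after  1: R0=0x22 R1=0x22 R2=0x90 R3=0x66 R4=0x15  N=0 Z=0
after  2: R0=0x22 R1=0x22 R2=0x90 R3=0x66 R4=0x37  N=0 Z=0
-- IRQ taken; context saved, return-PC = 3 --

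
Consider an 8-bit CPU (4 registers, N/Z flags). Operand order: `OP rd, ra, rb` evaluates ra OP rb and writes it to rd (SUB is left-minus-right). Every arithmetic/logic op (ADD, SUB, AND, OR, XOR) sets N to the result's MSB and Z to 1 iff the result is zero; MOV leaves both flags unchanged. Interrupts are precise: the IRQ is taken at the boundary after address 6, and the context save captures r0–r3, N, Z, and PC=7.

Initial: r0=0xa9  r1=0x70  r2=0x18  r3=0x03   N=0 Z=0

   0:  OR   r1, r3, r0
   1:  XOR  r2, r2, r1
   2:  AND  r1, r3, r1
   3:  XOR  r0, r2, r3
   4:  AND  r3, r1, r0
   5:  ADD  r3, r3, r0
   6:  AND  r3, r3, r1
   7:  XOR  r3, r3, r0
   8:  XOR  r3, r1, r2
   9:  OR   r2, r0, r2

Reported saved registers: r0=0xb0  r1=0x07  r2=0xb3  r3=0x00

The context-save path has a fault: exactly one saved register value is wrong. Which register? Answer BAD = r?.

after  0: r0=0xa9 r1=0xab r2=0x18 r3=0x03  N=1 Z=0
after  1: r0=0xa9 r1=0xab r2=0xb3 r3=0x03  N=1 Z=0
after  2: r0=0xa9 r1=0x03 r2=0xb3 r3=0x03  N=0 Z=0
after  3: r0=0xb0 r1=0x03 r2=0xb3 r3=0x03  N=1 Z=0
after  4: r0=0xb0 r1=0x03 r2=0xb3 r3=0x00  N=0 Z=1
after  5: r0=0xb0 r1=0x03 r2=0xb3 r3=0xb0  N=1 Z=0
after  6: r0=0xb0 r1=0x03 r2=0xb3 r3=0x00  N=0 Z=1
-- IRQ taken; context saved, return-PC = 7 --
mismatch: r1: reported 0x07 vs actual 0x03

BAD = r1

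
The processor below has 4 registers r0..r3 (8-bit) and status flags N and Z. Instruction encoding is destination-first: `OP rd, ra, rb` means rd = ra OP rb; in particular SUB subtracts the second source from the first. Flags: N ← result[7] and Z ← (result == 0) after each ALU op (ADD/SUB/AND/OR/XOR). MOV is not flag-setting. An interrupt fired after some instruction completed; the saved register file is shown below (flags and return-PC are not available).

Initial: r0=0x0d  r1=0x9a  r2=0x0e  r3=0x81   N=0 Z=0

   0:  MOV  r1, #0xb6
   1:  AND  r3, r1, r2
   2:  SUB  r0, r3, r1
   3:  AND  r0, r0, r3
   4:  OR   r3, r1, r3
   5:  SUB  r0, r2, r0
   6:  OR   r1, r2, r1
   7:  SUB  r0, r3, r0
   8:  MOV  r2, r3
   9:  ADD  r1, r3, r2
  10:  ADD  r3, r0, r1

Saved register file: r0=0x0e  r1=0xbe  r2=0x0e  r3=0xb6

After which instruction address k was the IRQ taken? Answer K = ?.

after  0: r0=0x0d r1=0xb6 r2=0x0e r3=0x81  N=0 Z=0
after  1: r0=0x0d r1=0xb6 r2=0x0e r3=0x06  N=0 Z=0
after  2: r0=0x50 r1=0xb6 r2=0x0e r3=0x06  N=0 Z=0
after  3: r0=0x00 r1=0xb6 r2=0x0e r3=0x06  N=0 Z=1
after  4: r0=0x00 r1=0xb6 r2=0x0e r3=0xb6  N=1 Z=0
after  5: r0=0x0e r1=0xb6 r2=0x0e r3=0xb6  N=0 Z=0
after  6: r0=0x0e r1=0xbe r2=0x0e r3=0xb6  N=1 Z=0
-- IRQ taken; context saved, return-PC = 7 --

K = 6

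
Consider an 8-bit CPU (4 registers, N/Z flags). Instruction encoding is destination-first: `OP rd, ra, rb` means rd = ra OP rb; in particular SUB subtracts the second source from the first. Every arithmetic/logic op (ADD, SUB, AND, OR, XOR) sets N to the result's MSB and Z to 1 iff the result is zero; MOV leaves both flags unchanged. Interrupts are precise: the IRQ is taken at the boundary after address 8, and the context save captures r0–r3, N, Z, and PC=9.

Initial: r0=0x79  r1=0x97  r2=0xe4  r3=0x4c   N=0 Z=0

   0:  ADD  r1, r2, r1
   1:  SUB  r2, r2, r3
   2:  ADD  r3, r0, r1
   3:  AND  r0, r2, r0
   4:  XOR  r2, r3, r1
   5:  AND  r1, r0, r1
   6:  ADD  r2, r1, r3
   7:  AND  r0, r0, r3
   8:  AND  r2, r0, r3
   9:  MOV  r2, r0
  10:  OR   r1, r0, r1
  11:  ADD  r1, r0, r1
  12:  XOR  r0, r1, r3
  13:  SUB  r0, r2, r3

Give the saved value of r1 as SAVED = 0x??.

SAVED = 0x18

after  0: r0=0x79 r1=0x7b r2=0xe4 r3=0x4c  N=0 Z=0
after  1: r0=0x79 r1=0x7b r2=0x98 r3=0x4c  N=1 Z=0
after  2: r0=0x79 r1=0x7b r2=0x98 r3=0xf4  N=1 Z=0
after  3: r0=0x18 r1=0x7b r2=0x98 r3=0xf4  N=0 Z=0
after  4: r0=0x18 r1=0x7b r2=0x8f r3=0xf4  N=1 Z=0
after  5: r0=0x18 r1=0x18 r2=0x8f r3=0xf4  N=0 Z=0
after  6: r0=0x18 r1=0x18 r2=0x0c r3=0xf4  N=0 Z=0
after  7: r0=0x10 r1=0x18 r2=0x0c r3=0xf4  N=0 Z=0
after  8: r0=0x10 r1=0x18 r2=0x10 r3=0xf4  N=0 Z=0
-- IRQ taken; context saved, return-PC = 9 --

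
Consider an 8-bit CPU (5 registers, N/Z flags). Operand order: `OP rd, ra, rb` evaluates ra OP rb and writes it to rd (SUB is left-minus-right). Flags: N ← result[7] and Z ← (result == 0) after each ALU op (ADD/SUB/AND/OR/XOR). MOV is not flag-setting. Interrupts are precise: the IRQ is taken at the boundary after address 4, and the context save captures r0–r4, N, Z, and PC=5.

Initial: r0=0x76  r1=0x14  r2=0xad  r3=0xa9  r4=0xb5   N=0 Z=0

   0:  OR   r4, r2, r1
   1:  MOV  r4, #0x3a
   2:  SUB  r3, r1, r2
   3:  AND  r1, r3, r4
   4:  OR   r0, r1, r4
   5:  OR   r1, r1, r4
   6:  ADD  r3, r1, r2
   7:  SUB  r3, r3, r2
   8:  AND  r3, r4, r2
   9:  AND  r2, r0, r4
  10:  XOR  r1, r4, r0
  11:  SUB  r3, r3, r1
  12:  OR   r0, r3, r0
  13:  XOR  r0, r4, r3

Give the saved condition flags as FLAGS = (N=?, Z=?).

FLAGS = (N=0, Z=0)

after  0: r0=0x76 r1=0x14 r2=0xad r3=0xa9 r4=0xbd  N=1 Z=0
after  1: r0=0x76 r1=0x14 r2=0xad r3=0xa9 r4=0x3a  N=1 Z=0
after  2: r0=0x76 r1=0x14 r2=0xad r3=0x67 r4=0x3a  N=0 Z=0
after  3: r0=0x76 r1=0x22 r2=0xad r3=0x67 r4=0x3a  N=0 Z=0
after  4: r0=0x3a r1=0x22 r2=0xad r3=0x67 r4=0x3a  N=0 Z=0
-- IRQ taken; context saved, return-PC = 5 --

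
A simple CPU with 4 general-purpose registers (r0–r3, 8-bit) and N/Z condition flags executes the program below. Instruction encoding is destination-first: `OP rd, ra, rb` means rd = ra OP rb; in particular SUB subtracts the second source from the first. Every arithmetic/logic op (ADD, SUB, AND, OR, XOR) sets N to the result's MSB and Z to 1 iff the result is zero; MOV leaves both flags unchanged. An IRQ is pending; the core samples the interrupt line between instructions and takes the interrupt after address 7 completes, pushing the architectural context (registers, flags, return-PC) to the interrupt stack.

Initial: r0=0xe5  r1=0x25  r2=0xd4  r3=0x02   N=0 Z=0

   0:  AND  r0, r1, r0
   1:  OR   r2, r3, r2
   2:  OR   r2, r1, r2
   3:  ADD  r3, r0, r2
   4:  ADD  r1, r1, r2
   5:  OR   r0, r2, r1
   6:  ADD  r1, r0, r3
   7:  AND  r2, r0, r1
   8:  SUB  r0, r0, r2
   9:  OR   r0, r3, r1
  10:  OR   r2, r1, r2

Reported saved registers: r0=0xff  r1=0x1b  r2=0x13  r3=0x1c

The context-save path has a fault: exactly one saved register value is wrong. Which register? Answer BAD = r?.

after  0: r0=0x25 r1=0x25 r2=0xd4 r3=0x02  N=0 Z=0
after  1: r0=0x25 r1=0x25 r2=0xd6 r3=0x02  N=1 Z=0
after  2: r0=0x25 r1=0x25 r2=0xf7 r3=0x02  N=1 Z=0
after  3: r0=0x25 r1=0x25 r2=0xf7 r3=0x1c  N=0 Z=0
after  4: r0=0x25 r1=0x1c r2=0xf7 r3=0x1c  N=0 Z=0
after  5: r0=0xff r1=0x1c r2=0xf7 r3=0x1c  N=1 Z=0
after  6: r0=0xff r1=0x1b r2=0xf7 r3=0x1c  N=0 Z=0
after  7: r0=0xff r1=0x1b r2=0x1b r3=0x1c  N=0 Z=0
-- IRQ taken; context saved, return-PC = 8 --
mismatch: r2: reported 0x13 vs actual 0x1b

BAD = r2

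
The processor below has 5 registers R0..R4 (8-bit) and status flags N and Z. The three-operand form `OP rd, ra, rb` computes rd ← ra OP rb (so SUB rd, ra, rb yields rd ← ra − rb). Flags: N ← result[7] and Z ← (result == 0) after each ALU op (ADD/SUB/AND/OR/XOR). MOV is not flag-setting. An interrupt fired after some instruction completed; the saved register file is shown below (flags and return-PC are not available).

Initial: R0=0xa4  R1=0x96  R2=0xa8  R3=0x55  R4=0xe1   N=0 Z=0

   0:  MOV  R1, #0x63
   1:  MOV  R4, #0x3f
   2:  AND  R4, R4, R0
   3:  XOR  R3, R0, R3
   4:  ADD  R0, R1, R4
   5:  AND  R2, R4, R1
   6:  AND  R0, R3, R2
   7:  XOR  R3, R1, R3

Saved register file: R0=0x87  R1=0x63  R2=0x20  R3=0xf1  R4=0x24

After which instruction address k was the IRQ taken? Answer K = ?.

after  0: R0=0xa4 R1=0x63 R2=0xa8 R3=0x55 R4=0xe1  N=0 Z=0
after  1: R0=0xa4 R1=0x63 R2=0xa8 R3=0x55 R4=0x3f  N=0 Z=0
after  2: R0=0xa4 R1=0x63 R2=0xa8 R3=0x55 R4=0x24  N=0 Z=0
after  3: R0=0xa4 R1=0x63 R2=0xa8 R3=0xf1 R4=0x24  N=1 Z=0
after  4: R0=0x87 R1=0x63 R2=0xa8 R3=0xf1 R4=0x24  N=1 Z=0
after  5: R0=0x87 R1=0x63 R2=0x20 R3=0xf1 R4=0x24  N=0 Z=0
-- IRQ taken; context saved, return-PC = 6 --

K = 5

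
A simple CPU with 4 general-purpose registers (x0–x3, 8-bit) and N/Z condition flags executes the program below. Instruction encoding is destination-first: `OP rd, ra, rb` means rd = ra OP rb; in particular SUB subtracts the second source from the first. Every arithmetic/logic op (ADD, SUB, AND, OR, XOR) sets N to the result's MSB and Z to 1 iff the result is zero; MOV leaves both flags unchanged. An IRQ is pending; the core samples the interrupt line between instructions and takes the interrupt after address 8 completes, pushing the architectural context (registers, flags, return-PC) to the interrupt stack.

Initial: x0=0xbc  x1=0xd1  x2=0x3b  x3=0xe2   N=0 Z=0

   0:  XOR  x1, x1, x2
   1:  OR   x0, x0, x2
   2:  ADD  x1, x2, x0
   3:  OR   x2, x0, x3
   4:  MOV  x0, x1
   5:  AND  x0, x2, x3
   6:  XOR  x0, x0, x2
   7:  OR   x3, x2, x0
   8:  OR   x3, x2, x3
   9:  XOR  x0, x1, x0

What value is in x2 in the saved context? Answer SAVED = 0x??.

SAVED = 0xff

after  0: x0=0xbc x1=0xea x2=0x3b x3=0xe2  N=1 Z=0
after  1: x0=0xbf x1=0xea x2=0x3b x3=0xe2  N=1 Z=0
after  2: x0=0xbf x1=0xfa x2=0x3b x3=0xe2  N=1 Z=0
after  3: x0=0xbf x1=0xfa x2=0xff x3=0xe2  N=1 Z=0
after  4: x0=0xfa x1=0xfa x2=0xff x3=0xe2  N=1 Z=0
after  5: x0=0xe2 x1=0xfa x2=0xff x3=0xe2  N=1 Z=0
after  6: x0=0x1d x1=0xfa x2=0xff x3=0xe2  N=0 Z=0
after  7: x0=0x1d x1=0xfa x2=0xff x3=0xff  N=1 Z=0
after  8: x0=0x1d x1=0xfa x2=0xff x3=0xff  N=1 Z=0
-- IRQ taken; context saved, return-PC = 9 --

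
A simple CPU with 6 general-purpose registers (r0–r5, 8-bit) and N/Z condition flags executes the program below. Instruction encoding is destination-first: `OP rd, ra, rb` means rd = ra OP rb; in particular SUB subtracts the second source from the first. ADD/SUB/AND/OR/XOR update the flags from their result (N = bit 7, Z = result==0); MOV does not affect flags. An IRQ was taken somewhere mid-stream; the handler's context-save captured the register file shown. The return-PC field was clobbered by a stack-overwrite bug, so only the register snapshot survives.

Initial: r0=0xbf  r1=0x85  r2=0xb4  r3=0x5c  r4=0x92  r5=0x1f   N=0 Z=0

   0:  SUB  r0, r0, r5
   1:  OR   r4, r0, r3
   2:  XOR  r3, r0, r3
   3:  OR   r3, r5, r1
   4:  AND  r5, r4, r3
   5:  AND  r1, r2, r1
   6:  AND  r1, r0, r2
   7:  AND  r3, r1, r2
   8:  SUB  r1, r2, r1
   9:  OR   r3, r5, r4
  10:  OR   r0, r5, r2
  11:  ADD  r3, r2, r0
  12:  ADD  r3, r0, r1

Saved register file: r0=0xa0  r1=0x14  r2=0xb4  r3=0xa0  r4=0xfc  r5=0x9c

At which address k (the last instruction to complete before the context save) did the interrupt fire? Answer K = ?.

after  0: r0=0xa0 r1=0x85 r2=0xb4 r3=0x5c r4=0x92 r5=0x1f  N=1 Z=0
after  1: r0=0xa0 r1=0x85 r2=0xb4 r3=0x5c r4=0xfc r5=0x1f  N=1 Z=0
after  2: r0=0xa0 r1=0x85 r2=0xb4 r3=0xfc r4=0xfc r5=0x1f  N=1 Z=0
after  3: r0=0xa0 r1=0x85 r2=0xb4 r3=0x9f r4=0xfc r5=0x1f  N=1 Z=0
after  4: r0=0xa0 r1=0x85 r2=0xb4 r3=0x9f r4=0xfc r5=0x9c  N=1 Z=0
after  5: r0=0xa0 r1=0x84 r2=0xb4 r3=0x9f r4=0xfc r5=0x9c  N=1 Z=0
after  6: r0=0xa0 r1=0xa0 r2=0xb4 r3=0x9f r4=0xfc r5=0x9c  N=1 Z=0
after  7: r0=0xa0 r1=0xa0 r2=0xb4 r3=0xa0 r4=0xfc r5=0x9c  N=1 Z=0
after  8: r0=0xa0 r1=0x14 r2=0xb4 r3=0xa0 r4=0xfc r5=0x9c  N=0 Z=0
-- IRQ taken; context saved, return-PC = 9 --

K = 8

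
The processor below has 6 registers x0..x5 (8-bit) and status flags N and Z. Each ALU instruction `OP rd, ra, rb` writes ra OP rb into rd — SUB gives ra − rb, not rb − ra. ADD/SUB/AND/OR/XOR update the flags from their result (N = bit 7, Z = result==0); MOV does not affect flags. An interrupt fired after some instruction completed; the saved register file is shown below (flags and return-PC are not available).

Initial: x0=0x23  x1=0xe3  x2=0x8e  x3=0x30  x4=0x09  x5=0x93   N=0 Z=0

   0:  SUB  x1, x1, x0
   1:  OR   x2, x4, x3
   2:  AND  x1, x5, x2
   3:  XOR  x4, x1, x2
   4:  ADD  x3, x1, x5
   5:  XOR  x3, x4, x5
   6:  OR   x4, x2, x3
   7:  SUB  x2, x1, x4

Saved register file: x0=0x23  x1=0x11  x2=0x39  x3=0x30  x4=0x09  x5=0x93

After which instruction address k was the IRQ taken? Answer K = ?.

K = 2

after  0: x0=0x23 x1=0xc0 x2=0x8e x3=0x30 x4=0x09 x5=0x93  N=1 Z=0
after  1: x0=0x23 x1=0xc0 x2=0x39 x3=0x30 x4=0x09 x5=0x93  N=0 Z=0
after  2: x0=0x23 x1=0x11 x2=0x39 x3=0x30 x4=0x09 x5=0x93  N=0 Z=0
-- IRQ taken; context saved, return-PC = 3 --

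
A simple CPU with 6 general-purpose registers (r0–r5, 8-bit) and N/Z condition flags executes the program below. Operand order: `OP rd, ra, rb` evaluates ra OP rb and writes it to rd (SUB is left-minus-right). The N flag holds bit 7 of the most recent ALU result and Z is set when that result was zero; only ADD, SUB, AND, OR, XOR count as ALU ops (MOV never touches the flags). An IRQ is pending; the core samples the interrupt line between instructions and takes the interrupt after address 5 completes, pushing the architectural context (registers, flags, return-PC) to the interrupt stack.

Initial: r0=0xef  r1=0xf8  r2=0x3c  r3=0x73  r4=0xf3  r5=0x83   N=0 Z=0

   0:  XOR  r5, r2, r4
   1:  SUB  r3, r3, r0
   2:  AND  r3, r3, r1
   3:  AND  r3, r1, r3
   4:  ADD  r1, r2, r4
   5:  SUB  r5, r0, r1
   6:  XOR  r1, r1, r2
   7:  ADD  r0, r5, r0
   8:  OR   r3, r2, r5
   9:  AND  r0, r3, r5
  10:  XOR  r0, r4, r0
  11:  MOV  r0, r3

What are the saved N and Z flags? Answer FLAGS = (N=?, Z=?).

after  0: r0=0xef r1=0xf8 r2=0x3c r3=0x73 r4=0xf3 r5=0xcf  N=1 Z=0
after  1: r0=0xef r1=0xf8 r2=0x3c r3=0x84 r4=0xf3 r5=0xcf  N=1 Z=0
after  2: r0=0xef r1=0xf8 r2=0x3c r3=0x80 r4=0xf3 r5=0xcf  N=1 Z=0
after  3: r0=0xef r1=0xf8 r2=0x3c r3=0x80 r4=0xf3 r5=0xcf  N=1 Z=0
after  4: r0=0xef r1=0x2f r2=0x3c r3=0x80 r4=0xf3 r5=0xcf  N=0 Z=0
after  5: r0=0xef r1=0x2f r2=0x3c r3=0x80 r4=0xf3 r5=0xc0  N=1 Z=0
-- IRQ taken; context saved, return-PC = 6 --

FLAGS = (N=1, Z=0)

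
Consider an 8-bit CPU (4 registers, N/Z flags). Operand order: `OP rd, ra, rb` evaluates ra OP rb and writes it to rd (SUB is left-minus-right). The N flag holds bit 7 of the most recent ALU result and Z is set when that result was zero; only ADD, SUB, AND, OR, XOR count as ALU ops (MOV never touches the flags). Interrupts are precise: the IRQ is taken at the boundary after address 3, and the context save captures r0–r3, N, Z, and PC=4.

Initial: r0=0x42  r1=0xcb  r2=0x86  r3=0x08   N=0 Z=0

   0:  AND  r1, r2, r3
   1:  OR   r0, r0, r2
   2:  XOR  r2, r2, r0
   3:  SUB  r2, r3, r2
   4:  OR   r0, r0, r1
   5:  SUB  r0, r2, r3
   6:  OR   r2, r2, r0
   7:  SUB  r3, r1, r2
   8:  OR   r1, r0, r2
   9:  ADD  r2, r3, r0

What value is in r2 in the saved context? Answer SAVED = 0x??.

SAVED = 0xc8

after  0: r0=0x42 r1=0x00 r2=0x86 r3=0x08  N=0 Z=1
after  1: r0=0xc6 r1=0x00 r2=0x86 r3=0x08  N=1 Z=0
after  2: r0=0xc6 r1=0x00 r2=0x40 r3=0x08  N=0 Z=0
after  3: r0=0xc6 r1=0x00 r2=0xc8 r3=0x08  N=1 Z=0
-- IRQ taken; context saved, return-PC = 4 --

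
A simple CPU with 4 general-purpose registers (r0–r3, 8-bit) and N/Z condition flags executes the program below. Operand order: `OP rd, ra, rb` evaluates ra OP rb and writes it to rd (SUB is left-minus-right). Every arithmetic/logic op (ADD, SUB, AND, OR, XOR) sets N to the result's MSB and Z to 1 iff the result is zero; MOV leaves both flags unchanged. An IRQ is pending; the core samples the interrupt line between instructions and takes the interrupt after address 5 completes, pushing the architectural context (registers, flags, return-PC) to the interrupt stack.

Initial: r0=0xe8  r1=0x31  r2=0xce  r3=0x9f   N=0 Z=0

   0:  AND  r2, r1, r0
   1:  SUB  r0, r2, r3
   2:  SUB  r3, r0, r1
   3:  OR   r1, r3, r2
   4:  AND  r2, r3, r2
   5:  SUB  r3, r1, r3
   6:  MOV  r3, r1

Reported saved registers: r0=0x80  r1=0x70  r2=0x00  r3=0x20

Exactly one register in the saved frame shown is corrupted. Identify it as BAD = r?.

BAD = r0

after  0: r0=0xe8 r1=0x31 r2=0x20 r3=0x9f  N=0 Z=0
after  1: r0=0x81 r1=0x31 r2=0x20 r3=0x9f  N=1 Z=0
after  2: r0=0x81 r1=0x31 r2=0x20 r3=0x50  N=0 Z=0
after  3: r0=0x81 r1=0x70 r2=0x20 r3=0x50  N=0 Z=0
after  4: r0=0x81 r1=0x70 r2=0x00 r3=0x50  N=0 Z=1
after  5: r0=0x81 r1=0x70 r2=0x00 r3=0x20  N=0 Z=0
-- IRQ taken; context saved, return-PC = 6 --
mismatch: r0: reported 0x80 vs actual 0x81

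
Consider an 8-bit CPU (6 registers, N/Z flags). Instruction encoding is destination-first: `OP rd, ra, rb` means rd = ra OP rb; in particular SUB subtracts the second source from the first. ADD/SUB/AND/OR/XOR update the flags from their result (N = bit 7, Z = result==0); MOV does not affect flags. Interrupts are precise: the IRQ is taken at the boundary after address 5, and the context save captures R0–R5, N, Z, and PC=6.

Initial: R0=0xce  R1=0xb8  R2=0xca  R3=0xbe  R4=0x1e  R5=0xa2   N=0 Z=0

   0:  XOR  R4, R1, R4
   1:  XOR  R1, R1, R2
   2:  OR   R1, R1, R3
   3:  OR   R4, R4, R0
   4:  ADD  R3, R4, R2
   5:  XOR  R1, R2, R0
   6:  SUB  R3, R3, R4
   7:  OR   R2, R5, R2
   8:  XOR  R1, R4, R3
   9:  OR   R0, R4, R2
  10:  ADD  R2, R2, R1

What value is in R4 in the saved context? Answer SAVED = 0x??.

after  0: R0=0xce R1=0xb8 R2=0xca R3=0xbe R4=0xa6 R5=0xa2  N=1 Z=0
after  1: R0=0xce R1=0x72 R2=0xca R3=0xbe R4=0xa6 R5=0xa2  N=0 Z=0
after  2: R0=0xce R1=0xfe R2=0xca R3=0xbe R4=0xa6 R5=0xa2  N=1 Z=0
after  3: R0=0xce R1=0xfe R2=0xca R3=0xbe R4=0xee R5=0xa2  N=1 Z=0
after  4: R0=0xce R1=0xfe R2=0xca R3=0xb8 R4=0xee R5=0xa2  N=1 Z=0
after  5: R0=0xce R1=0x04 R2=0xca R3=0xb8 R4=0xee R5=0xa2  N=0 Z=0
-- IRQ taken; context saved, return-PC = 6 --

SAVED = 0xee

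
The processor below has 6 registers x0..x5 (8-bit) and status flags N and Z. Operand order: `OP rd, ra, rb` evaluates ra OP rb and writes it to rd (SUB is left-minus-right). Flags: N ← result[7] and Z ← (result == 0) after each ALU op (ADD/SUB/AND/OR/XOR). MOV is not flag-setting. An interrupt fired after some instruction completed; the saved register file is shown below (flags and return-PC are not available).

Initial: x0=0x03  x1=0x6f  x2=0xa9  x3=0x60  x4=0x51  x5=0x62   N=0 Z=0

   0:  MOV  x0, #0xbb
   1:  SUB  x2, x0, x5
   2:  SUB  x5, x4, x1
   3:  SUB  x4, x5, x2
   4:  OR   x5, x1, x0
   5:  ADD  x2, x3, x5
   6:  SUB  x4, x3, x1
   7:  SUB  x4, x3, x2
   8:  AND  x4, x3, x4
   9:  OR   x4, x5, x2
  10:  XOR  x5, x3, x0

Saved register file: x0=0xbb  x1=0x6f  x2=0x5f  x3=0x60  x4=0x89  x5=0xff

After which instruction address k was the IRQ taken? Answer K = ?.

after  0: x0=0xbb x1=0x6f x2=0xa9 x3=0x60 x4=0x51 x5=0x62  N=0 Z=0
after  1: x0=0xbb x1=0x6f x2=0x59 x3=0x60 x4=0x51 x5=0x62  N=0 Z=0
after  2: x0=0xbb x1=0x6f x2=0x59 x3=0x60 x4=0x51 x5=0xe2  N=1 Z=0
after  3: x0=0xbb x1=0x6f x2=0x59 x3=0x60 x4=0x89 x5=0xe2  N=1 Z=0
after  4: x0=0xbb x1=0x6f x2=0x59 x3=0x60 x4=0x89 x5=0xff  N=1 Z=0
after  5: x0=0xbb x1=0x6f x2=0x5f x3=0x60 x4=0x89 x5=0xff  N=0 Z=0
-- IRQ taken; context saved, return-PC = 6 --

K = 5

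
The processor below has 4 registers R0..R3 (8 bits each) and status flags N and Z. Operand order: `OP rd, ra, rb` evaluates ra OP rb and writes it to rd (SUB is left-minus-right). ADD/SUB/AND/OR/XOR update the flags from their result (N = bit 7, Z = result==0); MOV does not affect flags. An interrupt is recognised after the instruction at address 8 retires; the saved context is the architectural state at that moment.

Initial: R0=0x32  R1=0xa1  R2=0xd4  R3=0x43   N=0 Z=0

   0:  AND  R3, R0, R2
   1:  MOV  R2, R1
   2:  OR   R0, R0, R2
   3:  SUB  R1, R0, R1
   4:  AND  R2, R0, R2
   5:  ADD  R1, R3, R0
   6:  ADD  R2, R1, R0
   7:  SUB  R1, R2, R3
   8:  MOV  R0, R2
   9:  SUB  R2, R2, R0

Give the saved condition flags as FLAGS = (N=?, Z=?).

FLAGS = (N=0, Z=0)

after  0: R0=0x32 R1=0xa1 R2=0xd4 R3=0x10  N=0 Z=0
after  1: R0=0x32 R1=0xa1 R2=0xa1 R3=0x10  N=0 Z=0
after  2: R0=0xb3 R1=0xa1 R2=0xa1 R3=0x10  N=1 Z=0
after  3: R0=0xb3 R1=0x12 R2=0xa1 R3=0x10  N=0 Z=0
after  4: R0=0xb3 R1=0x12 R2=0xa1 R3=0x10  N=1 Z=0
after  5: R0=0xb3 R1=0xc3 R2=0xa1 R3=0x10  N=1 Z=0
after  6: R0=0xb3 R1=0xc3 R2=0x76 R3=0x10  N=0 Z=0
after  7: R0=0xb3 R1=0x66 R2=0x76 R3=0x10  N=0 Z=0
after  8: R0=0x76 R1=0x66 R2=0x76 R3=0x10  N=0 Z=0
-- IRQ taken; context saved, return-PC = 9 --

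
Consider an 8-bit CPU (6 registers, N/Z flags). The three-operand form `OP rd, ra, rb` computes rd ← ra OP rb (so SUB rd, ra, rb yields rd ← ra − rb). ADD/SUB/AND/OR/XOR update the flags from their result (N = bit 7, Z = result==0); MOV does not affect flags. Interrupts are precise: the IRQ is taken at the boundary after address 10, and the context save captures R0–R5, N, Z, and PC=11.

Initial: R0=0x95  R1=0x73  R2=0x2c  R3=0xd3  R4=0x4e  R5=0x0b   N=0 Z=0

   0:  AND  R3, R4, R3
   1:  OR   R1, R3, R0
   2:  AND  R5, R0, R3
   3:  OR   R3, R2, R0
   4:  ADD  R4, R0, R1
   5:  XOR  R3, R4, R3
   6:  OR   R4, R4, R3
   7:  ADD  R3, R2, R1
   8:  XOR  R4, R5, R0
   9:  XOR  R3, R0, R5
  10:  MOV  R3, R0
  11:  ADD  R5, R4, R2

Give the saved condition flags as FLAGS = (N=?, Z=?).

FLAGS = (N=1, Z=0)

after  0: R0=0x95 R1=0x73 R2=0x2c R3=0x42 R4=0x4e R5=0x0b  N=0 Z=0
after  1: R0=0x95 R1=0xd7 R2=0x2c R3=0x42 R4=0x4e R5=0x0b  N=1 Z=0
after  2: R0=0x95 R1=0xd7 R2=0x2c R3=0x42 R4=0x4e R5=0x00  N=0 Z=1
after  3: R0=0x95 R1=0xd7 R2=0x2c R3=0xbd R4=0x4e R5=0x00  N=1 Z=0
after  4: R0=0x95 R1=0xd7 R2=0x2c R3=0xbd R4=0x6c R5=0x00  N=0 Z=0
after  5: R0=0x95 R1=0xd7 R2=0x2c R3=0xd1 R4=0x6c R5=0x00  N=1 Z=0
after  6: R0=0x95 R1=0xd7 R2=0x2c R3=0xd1 R4=0xfd R5=0x00  N=1 Z=0
after  7: R0=0x95 R1=0xd7 R2=0x2c R3=0x03 R4=0xfd R5=0x00  N=0 Z=0
after  8: R0=0x95 R1=0xd7 R2=0x2c R3=0x03 R4=0x95 R5=0x00  N=1 Z=0
after  9: R0=0x95 R1=0xd7 R2=0x2c R3=0x95 R4=0x95 R5=0x00  N=1 Z=0
after 10: R0=0x95 R1=0xd7 R2=0x2c R3=0x95 R4=0x95 R5=0x00  N=1 Z=0
-- IRQ taken; context saved, return-PC = 11 --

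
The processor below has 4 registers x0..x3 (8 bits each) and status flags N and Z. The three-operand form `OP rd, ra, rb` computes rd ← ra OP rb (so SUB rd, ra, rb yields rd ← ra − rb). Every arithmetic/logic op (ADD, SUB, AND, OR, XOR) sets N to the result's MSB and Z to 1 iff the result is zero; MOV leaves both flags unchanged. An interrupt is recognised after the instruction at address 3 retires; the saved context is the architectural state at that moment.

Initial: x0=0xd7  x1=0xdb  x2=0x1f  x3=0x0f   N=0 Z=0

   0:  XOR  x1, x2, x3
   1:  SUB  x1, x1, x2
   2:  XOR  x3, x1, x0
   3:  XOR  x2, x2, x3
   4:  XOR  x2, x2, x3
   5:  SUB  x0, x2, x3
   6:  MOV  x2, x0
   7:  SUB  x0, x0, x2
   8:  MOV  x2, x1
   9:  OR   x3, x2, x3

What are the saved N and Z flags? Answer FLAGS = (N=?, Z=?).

after  0: x0=0xd7 x1=0x10 x2=0x1f x3=0x0f  N=0 Z=0
after  1: x0=0xd7 x1=0xf1 x2=0x1f x3=0x0f  N=1 Z=0
after  2: x0=0xd7 x1=0xf1 x2=0x1f x3=0x26  N=0 Z=0
after  3: x0=0xd7 x1=0xf1 x2=0x39 x3=0x26  N=0 Z=0
-- IRQ taken; context saved, return-PC = 4 --

FLAGS = (N=0, Z=0)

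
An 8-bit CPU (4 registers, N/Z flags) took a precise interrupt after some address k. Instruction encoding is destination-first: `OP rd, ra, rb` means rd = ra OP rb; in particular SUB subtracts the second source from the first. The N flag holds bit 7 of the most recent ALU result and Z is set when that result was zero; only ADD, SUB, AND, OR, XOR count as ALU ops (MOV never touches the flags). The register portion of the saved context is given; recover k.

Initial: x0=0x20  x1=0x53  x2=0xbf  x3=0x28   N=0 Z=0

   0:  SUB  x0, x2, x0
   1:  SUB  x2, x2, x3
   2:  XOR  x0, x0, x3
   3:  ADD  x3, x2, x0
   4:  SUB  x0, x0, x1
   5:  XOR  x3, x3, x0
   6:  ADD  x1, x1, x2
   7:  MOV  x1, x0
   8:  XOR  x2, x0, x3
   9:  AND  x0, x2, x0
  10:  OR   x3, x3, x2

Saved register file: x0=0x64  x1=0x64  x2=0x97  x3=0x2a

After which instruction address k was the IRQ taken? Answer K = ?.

after  0: x0=0x9f x1=0x53 x2=0xbf x3=0x28  N=1 Z=0
after  1: x0=0x9f x1=0x53 x2=0x97 x3=0x28  N=1 Z=0
after  2: x0=0xb7 x1=0x53 x2=0x97 x3=0x28  N=1 Z=0
after  3: x0=0xb7 x1=0x53 x2=0x97 x3=0x4e  N=0 Z=0
after  4: x0=0x64 x1=0x53 x2=0x97 x3=0x4e  N=0 Z=0
after  5: x0=0x64 x1=0x53 x2=0x97 x3=0x2a  N=0 Z=0
after  6: x0=0x64 x1=0xea x2=0x97 x3=0x2a  N=1 Z=0
after  7: x0=0x64 x1=0x64 x2=0x97 x3=0x2a  N=1 Z=0
-- IRQ taken; context saved, return-PC = 8 --

K = 7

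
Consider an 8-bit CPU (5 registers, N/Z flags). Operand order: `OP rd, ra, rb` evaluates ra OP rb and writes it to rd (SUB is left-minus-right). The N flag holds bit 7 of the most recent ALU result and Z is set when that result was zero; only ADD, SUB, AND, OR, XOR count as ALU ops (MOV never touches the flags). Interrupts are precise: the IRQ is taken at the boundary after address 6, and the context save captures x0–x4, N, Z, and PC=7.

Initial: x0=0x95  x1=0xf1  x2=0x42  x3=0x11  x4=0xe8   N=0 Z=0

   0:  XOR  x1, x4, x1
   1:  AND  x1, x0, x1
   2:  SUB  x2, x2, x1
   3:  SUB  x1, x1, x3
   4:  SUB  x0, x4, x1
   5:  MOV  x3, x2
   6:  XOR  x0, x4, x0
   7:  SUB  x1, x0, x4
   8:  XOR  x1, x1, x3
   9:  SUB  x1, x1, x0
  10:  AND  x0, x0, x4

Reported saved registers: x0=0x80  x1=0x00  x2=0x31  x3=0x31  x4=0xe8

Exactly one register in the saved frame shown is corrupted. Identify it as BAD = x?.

BAD = x0

after  0: x0=0x95 x1=0x19 x2=0x42 x3=0x11 x4=0xe8  N=0 Z=0
after  1: x0=0x95 x1=0x11 x2=0x42 x3=0x11 x4=0xe8  N=0 Z=0
after  2: x0=0x95 x1=0x11 x2=0x31 x3=0x11 x4=0xe8  N=0 Z=0
after  3: x0=0x95 x1=0x00 x2=0x31 x3=0x11 x4=0xe8  N=0 Z=1
after  4: x0=0xe8 x1=0x00 x2=0x31 x3=0x11 x4=0xe8  N=1 Z=0
after  5: x0=0xe8 x1=0x00 x2=0x31 x3=0x31 x4=0xe8  N=1 Z=0
after  6: x0=0x00 x1=0x00 x2=0x31 x3=0x31 x4=0xe8  N=0 Z=1
-- IRQ taken; context saved, return-PC = 7 --
mismatch: x0: reported 0x80 vs actual 0x00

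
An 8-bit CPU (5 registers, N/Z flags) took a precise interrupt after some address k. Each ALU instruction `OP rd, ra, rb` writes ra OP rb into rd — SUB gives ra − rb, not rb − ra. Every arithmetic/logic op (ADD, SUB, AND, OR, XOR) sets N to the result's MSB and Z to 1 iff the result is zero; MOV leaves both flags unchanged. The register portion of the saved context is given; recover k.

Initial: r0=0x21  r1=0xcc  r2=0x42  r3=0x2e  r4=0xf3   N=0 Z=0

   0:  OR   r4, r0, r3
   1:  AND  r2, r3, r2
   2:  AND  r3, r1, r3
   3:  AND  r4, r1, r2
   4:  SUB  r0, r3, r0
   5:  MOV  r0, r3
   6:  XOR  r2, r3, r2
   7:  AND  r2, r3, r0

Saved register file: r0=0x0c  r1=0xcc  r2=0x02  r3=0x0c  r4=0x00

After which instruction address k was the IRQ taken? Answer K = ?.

after  0: r0=0x21 r1=0xcc r2=0x42 r3=0x2e r4=0x2f  N=0 Z=0
after  1: r0=0x21 r1=0xcc r2=0x02 r3=0x2e r4=0x2f  N=0 Z=0
after  2: r0=0x21 r1=0xcc r2=0x02 r3=0x0c r4=0x2f  N=0 Z=0
after  3: r0=0x21 r1=0xcc r2=0x02 r3=0x0c r4=0x00  N=0 Z=1
after  4: r0=0xeb r1=0xcc r2=0x02 r3=0x0c r4=0x00  N=1 Z=0
after  5: r0=0x0c r1=0xcc r2=0x02 r3=0x0c r4=0x00  N=1 Z=0
-- IRQ taken; context saved, return-PC = 6 --

K = 5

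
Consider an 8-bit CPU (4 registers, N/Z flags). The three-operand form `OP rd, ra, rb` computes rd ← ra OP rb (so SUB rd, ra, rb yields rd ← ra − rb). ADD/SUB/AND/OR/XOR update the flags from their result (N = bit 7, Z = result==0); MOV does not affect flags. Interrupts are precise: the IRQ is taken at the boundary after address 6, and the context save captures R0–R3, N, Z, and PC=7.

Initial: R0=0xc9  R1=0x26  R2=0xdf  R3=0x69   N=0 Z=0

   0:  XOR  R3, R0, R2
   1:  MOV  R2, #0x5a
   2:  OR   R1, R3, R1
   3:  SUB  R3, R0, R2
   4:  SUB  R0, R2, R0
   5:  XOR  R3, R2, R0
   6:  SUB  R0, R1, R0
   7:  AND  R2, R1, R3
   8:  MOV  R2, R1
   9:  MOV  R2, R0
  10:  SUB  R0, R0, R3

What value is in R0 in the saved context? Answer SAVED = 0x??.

after  0: R0=0xc9 R1=0x26 R2=0xdf R3=0x16  N=0 Z=0
after  1: R0=0xc9 R1=0x26 R2=0x5a R3=0x16  N=0 Z=0
after  2: R0=0xc9 R1=0x36 R2=0x5a R3=0x16  N=0 Z=0
after  3: R0=0xc9 R1=0x36 R2=0x5a R3=0x6f  N=0 Z=0
after  4: R0=0x91 R1=0x36 R2=0x5a R3=0x6f  N=1 Z=0
after  5: R0=0x91 R1=0x36 R2=0x5a R3=0xcb  N=1 Z=0
after  6: R0=0xa5 R1=0x36 R2=0x5a R3=0xcb  N=1 Z=0
-- IRQ taken; context saved, return-PC = 7 --

SAVED = 0xa5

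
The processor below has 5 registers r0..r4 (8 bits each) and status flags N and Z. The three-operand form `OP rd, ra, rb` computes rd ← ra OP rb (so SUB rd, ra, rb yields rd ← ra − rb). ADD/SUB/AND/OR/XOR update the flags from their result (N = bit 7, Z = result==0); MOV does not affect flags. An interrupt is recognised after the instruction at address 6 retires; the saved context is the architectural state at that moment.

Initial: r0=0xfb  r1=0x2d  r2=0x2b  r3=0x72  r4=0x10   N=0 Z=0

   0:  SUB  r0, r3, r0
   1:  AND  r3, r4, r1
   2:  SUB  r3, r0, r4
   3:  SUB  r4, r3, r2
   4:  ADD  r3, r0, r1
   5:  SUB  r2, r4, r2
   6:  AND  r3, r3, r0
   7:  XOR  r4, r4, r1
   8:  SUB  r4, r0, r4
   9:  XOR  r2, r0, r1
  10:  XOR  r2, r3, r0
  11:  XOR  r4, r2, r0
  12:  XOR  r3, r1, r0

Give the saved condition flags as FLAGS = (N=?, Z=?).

FLAGS = (N=0, Z=0)

after  0: r0=0x77 r1=0x2d r2=0x2b r3=0x72 r4=0x10  N=0 Z=0
after  1: r0=0x77 r1=0x2d r2=0x2b r3=0x00 r4=0x10  N=0 Z=1
after  2: r0=0x77 r1=0x2d r2=0x2b r3=0x67 r4=0x10  N=0 Z=0
after  3: r0=0x77 r1=0x2d r2=0x2b r3=0x67 r4=0x3c  N=0 Z=0
after  4: r0=0x77 r1=0x2d r2=0x2b r3=0xa4 r4=0x3c  N=1 Z=0
after  5: r0=0x77 r1=0x2d r2=0x11 r3=0xa4 r4=0x3c  N=0 Z=0
after  6: r0=0x77 r1=0x2d r2=0x11 r3=0x24 r4=0x3c  N=0 Z=0
-- IRQ taken; context saved, return-PC = 7 --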